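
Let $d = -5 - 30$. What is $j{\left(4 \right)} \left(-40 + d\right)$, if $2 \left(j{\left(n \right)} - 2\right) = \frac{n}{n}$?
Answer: $- \frac{375}{2} \approx -187.5$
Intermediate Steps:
$d = -35$ ($d = -5 - 30 = -35$)
$j{\left(n \right)} = \frac{5}{2}$ ($j{\left(n \right)} = 2 + \frac{n \frac{1}{n}}{2} = 2 + \frac{1}{2} \cdot 1 = 2 + \frac{1}{2} = \frac{5}{2}$)
$j{\left(4 \right)} \left(-40 + d\right) = \frac{5 \left(-40 - 35\right)}{2} = \frac{5}{2} \left(-75\right) = - \frac{375}{2}$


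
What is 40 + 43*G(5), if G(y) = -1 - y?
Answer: -218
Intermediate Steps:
40 + 43*G(5) = 40 + 43*(-1 - 1*5) = 40 + 43*(-1 - 5) = 40 + 43*(-6) = 40 - 258 = -218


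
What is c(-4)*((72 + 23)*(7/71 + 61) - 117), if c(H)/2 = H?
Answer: -3230424/71 ≈ -45499.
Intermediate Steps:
c(H) = 2*H
c(-4)*((72 + 23)*(7/71 + 61) - 117) = (2*(-4))*((72 + 23)*(7/71 + 61) - 117) = -8*(95*(7*(1/71) + 61) - 117) = -8*(95*(7/71 + 61) - 117) = -8*(95*(4338/71) - 117) = -8*(412110/71 - 117) = -8*403803/71 = -3230424/71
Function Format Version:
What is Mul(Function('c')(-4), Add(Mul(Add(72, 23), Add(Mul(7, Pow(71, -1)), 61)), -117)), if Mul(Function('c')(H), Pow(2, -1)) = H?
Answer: Rational(-3230424, 71) ≈ -45499.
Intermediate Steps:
Function('c')(H) = Mul(2, H)
Mul(Function('c')(-4), Add(Mul(Add(72, 23), Add(Mul(7, Pow(71, -1)), 61)), -117)) = Mul(Mul(2, -4), Add(Mul(Add(72, 23), Add(Mul(7, Pow(71, -1)), 61)), -117)) = Mul(-8, Add(Mul(95, Add(Mul(7, Rational(1, 71)), 61)), -117)) = Mul(-8, Add(Mul(95, Add(Rational(7, 71), 61)), -117)) = Mul(-8, Add(Mul(95, Rational(4338, 71)), -117)) = Mul(-8, Add(Rational(412110, 71), -117)) = Mul(-8, Rational(403803, 71)) = Rational(-3230424, 71)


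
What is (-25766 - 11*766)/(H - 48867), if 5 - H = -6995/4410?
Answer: 30157344/43094885 ≈ 0.69979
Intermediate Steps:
H = 5809/882 (H = 5 - (-6995)/4410 = 5 - 1*(-1399/882) = 5 + 1399/882 = 5809/882 ≈ 6.5862)
(-25766 - 11*766)/(H - 48867) = (-25766 - 11*766)/(5809/882 - 48867) = (-25766 - 8426)/(-43094885/882) = -34192*(-882/43094885) = 30157344/43094885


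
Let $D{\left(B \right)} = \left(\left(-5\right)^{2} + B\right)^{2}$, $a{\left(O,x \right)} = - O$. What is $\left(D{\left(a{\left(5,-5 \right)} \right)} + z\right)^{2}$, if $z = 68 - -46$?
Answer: $264196$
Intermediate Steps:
$z = 114$ ($z = 68 + 46 = 114$)
$D{\left(B \right)} = \left(25 + B\right)^{2}$
$\left(D{\left(a{\left(5,-5 \right)} \right)} + z\right)^{2} = \left(\left(25 - 5\right)^{2} + 114\right)^{2} = \left(20^{2} + 114\right)^{2} = \left(400 + 114\right)^{2} = 514^{2} = 264196$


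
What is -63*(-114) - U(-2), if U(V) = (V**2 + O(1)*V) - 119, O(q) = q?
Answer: 7299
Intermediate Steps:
U(V) = -119 + V + V**2 (U(V) = (V**2 + 1*V) - 119 = (V**2 + V) - 119 = (V + V**2) - 119 = -119 + V + V**2)
-63*(-114) - U(-2) = -63*(-114) - (-119 - 2 + (-2)**2) = 7182 - (-119 - 2 + 4) = 7182 - 1*(-117) = 7182 + 117 = 7299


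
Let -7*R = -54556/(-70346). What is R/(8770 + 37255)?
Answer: -27278/11331861275 ≈ -2.4072e-6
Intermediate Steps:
R = -27278/246211 (R = -(-54556)/(7*(-70346)) = -(-54556)*(-1)/(7*70346) = -⅐*27278/35173 = -27278/246211 ≈ -0.11079)
R/(8770 + 37255) = -27278/(246211*(8770 + 37255)) = -27278/246211/46025 = -27278/246211*1/46025 = -27278/11331861275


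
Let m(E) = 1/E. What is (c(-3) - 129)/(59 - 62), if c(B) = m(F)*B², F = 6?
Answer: 85/2 ≈ 42.500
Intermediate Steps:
c(B) = B²/6
(c(-3) - 129)/(59 - 62) = ((⅙)*(-3)² - 129)/(59 - 62) = ((⅙)*9 - 129)/(-3) = (3/2 - 129)*(-⅓) = -255/2*(-⅓) = 85/2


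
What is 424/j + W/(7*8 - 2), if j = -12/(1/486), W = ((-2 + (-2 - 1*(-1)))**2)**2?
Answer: 2081/1458 ≈ 1.4273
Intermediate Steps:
W = 81 (W = ((-2 + (-2 + 1))**2)**2 = ((-2 - 1)**2)**2 = ((-3)**2)**2 = 9**2 = 81)
j = -5832 (j = -12/1/486 = -12*486 = -5832)
424/j + W/(7*8 - 2) = 424/(-5832) + 81/(7*8 - 2) = 424*(-1/5832) + 81/(56 - 2) = -53/729 + 81/54 = -53/729 + 81*(1/54) = -53/729 + 3/2 = 2081/1458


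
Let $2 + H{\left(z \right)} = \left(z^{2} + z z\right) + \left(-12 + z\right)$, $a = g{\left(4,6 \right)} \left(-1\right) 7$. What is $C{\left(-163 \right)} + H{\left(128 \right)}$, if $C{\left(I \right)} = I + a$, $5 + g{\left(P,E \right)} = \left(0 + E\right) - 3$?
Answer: $32733$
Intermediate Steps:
$g{\left(P,E \right)} = -8 + E$ ($g{\left(P,E \right)} = -5 + \left(\left(0 + E\right) - 3\right) = -5 + \left(E - 3\right) = -5 + \left(-3 + E\right) = -8 + E$)
$a = 14$ ($a = \left(-8 + 6\right) \left(-1\right) 7 = \left(-2\right) \left(-1\right) 7 = 2 \cdot 7 = 14$)
$H{\left(z \right)} = -14 + z + 2 z^{2}$ ($H{\left(z \right)} = -2 + \left(\left(z^{2} + z z\right) + \left(-12 + z\right)\right) = -2 + \left(\left(z^{2} + z^{2}\right) + \left(-12 + z\right)\right) = -2 + \left(2 z^{2} + \left(-12 + z\right)\right) = -2 + \left(-12 + z + 2 z^{2}\right) = -14 + z + 2 z^{2}$)
$C{\left(I \right)} = 14 + I$ ($C{\left(I \right)} = I + 14 = 14 + I$)
$C{\left(-163 \right)} + H{\left(128 \right)} = \left(14 - 163\right) + \left(-14 + 128 + 2 \cdot 128^{2}\right) = -149 + \left(-14 + 128 + 2 \cdot 16384\right) = -149 + \left(-14 + 128 + 32768\right) = -149 + 32882 = 32733$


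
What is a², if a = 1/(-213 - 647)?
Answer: 1/739600 ≈ 1.3521e-6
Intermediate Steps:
a = -1/860 (a = 1/(-860) = -1/860 ≈ -0.0011628)
a² = (-1/860)² = 1/739600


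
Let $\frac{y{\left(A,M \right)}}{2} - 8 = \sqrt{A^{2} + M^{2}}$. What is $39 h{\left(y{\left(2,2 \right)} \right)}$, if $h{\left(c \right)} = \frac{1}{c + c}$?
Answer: $\frac{39}{28} - \frac{39 \sqrt{2}}{112} \approx 0.90041$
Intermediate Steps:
$y{\left(A,M \right)} = 16 + 2 \sqrt{A^{2} + M^{2}}$
$h{\left(c \right)} = \frac{1}{2 c}$
$39 h{\left(y{\left(2,2 \right)} \right)} = 39 \frac{1}{2 \left(16 + 2 \sqrt{2^{2} + 2^{2}}\right)} = 39 \frac{1}{2 \left(16 + 2 \sqrt{4 + 4}\right)} = 39 \frac{1}{2 \left(16 + 2 \sqrt{8}\right)} = 39 \frac{1}{2 \left(16 + 2 \cdot 2 \sqrt{2}\right)} = 39 \frac{1}{2 \left(16 + 4 \sqrt{2}\right)} = \frac{39}{2 \left(16 + 4 \sqrt{2}\right)}$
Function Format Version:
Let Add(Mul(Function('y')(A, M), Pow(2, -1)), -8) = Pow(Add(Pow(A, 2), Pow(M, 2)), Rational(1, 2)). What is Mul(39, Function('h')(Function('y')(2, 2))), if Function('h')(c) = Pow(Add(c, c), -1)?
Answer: Add(Rational(39, 28), Mul(Rational(-39, 112), Pow(2, Rational(1, 2)))) ≈ 0.90041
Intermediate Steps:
Function('y')(A, M) = Add(16, Mul(2, Pow(Add(Pow(A, 2), Pow(M, 2)), Rational(1, 2))))
Function('h')(c) = Mul(Rational(1, 2), Pow(c, -1)) (Function('h')(c) = Pow(Mul(2, c), -1) = Mul(Rational(1, 2), Pow(c, -1)))
Mul(39, Function('h')(Function('y')(2, 2))) = Mul(39, Mul(Rational(1, 2), Pow(Add(16, Mul(2, Pow(Add(Pow(2, 2), Pow(2, 2)), Rational(1, 2)))), -1))) = Mul(39, Mul(Rational(1, 2), Pow(Add(16, Mul(2, Pow(Add(4, 4), Rational(1, 2)))), -1))) = Mul(39, Mul(Rational(1, 2), Pow(Add(16, Mul(2, Pow(8, Rational(1, 2)))), -1))) = Mul(39, Mul(Rational(1, 2), Pow(Add(16, Mul(2, Mul(2, Pow(2, Rational(1, 2))))), -1))) = Mul(39, Mul(Rational(1, 2), Pow(Add(16, Mul(4, Pow(2, Rational(1, 2)))), -1))) = Mul(Rational(39, 2), Pow(Add(16, Mul(4, Pow(2, Rational(1, 2)))), -1))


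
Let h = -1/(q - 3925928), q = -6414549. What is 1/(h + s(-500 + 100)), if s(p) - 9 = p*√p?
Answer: 481164595814119/3421619197282336859218 + 213850929175058000*I/1710809598641168429609 ≈ 1.4062e-7 + 0.000125*I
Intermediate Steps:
h = 1/10340477 (h = -1/(-6414549 - 3925928) = -1/(-10340477) = -1*(-1/10340477) = 1/10340477 ≈ 9.6707e-8)
s(p) = 9 + p^(3/2) (s(p) = 9 + p*√p = 9 + p^(3/2))
1/(h + s(-500 + 100)) = 1/(1/10340477 + (9 + (-500 + 100)^(3/2))) = 1/(1/10340477 + (9 + (-400)^(3/2))) = 1/(1/10340477 + (9 - 8000*I)) = 1/(93064294/10340477 - 8000*I) = 106925464587529*(93064294/10340477 + 8000*I)/6843238394564673718436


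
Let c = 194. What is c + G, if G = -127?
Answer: 67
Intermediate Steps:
c + G = 194 - 127 = 67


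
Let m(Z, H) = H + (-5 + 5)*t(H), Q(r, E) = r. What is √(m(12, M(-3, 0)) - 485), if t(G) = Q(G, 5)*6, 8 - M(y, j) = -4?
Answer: I*√473 ≈ 21.749*I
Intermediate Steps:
M(y, j) = 12 (M(y, j) = 8 - 1*(-4) = 8 + 4 = 12)
t(G) = 6*G (t(G) = G*6 = 6*G)
m(Z, H) = H (m(Z, H) = H + (-5 + 5)*(6*H) = H + 0*(6*H) = H + 0 = H)
√(m(12, M(-3, 0)) - 485) = √(12 - 485) = √(-473) = I*√473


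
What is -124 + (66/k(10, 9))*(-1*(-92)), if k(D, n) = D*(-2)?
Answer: -2138/5 ≈ -427.60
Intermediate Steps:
k(D, n) = -2*D
-124 + (66/k(10, 9))*(-1*(-92)) = -124 + (66/((-2*10)))*(-1*(-92)) = -124 + (66/(-20))*92 = -124 + (66*(-1/20))*92 = -124 - 33/10*92 = -124 - 1518/5 = -2138/5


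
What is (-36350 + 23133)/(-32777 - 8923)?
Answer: 13217/41700 ≈ 0.31695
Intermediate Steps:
(-36350 + 23133)/(-32777 - 8923) = -13217/(-41700) = -13217*(-1/41700) = 13217/41700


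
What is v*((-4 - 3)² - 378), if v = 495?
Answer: -162855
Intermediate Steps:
v*((-4 - 3)² - 378) = 495*((-4 - 3)² - 378) = 495*((-7)² - 378) = 495*(49 - 378) = 495*(-329) = -162855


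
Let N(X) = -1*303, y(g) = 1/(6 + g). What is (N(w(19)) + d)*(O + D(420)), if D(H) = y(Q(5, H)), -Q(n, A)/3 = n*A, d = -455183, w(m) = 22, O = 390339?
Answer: -559517559648095/3147 ≈ -1.7779e+11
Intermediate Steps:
Q(n, A) = -3*A*n (Q(n, A) = -3*n*A = -3*A*n)
D(H) = 1/(6 - 15*H) (D(H) = 1/(6 - 3*H*5) = 1/(6 - 15*H))
N(X) = -303
(N(w(19)) + d)*(O + D(420)) = (-303 - 455183)*(390339 - 1/(-6 + 15*420)) = -455486*(390339 - 1/(-6 + 6300)) = -455486*(390339 - 1/6294) = -455486*2456793665/6294 = -559517559648095/3147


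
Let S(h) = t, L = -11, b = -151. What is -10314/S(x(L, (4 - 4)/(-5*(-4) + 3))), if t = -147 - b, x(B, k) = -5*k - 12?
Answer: -5157/2 ≈ -2578.5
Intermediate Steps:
x(B, k) = -12 - 5*k
t = 4 (t = -147 - 1*(-151) = -147 + 151 = 4)
S(h) = 4
-10314/S(x(L, (4 - 4)/(-5*(-4) + 3))) = -10314/4 = -10314*1/4 = -5157/2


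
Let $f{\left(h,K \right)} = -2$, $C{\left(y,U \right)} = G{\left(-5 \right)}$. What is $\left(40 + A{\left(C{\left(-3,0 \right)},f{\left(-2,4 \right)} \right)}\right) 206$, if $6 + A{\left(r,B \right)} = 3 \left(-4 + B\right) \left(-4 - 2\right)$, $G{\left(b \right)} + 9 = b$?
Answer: $29252$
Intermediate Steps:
$G{\left(b \right)} = -9 + b$
$C{\left(y,U \right)} = -14$ ($C{\left(y,U \right)} = -9 - 5 = -14$)
$A{\left(r,B \right)} = 66 - 18 B$ ($A{\left(r,B \right)} = -6 + 3 \left(-4 + B\right) \left(-4 - 2\right) = -6 + 3 \left(-4 + B\right) \left(-6\right) = -6 + 3 \left(24 - 6 B\right) = -6 - \left(-72 + 18 B\right) = 66 - 18 B$)
$\left(40 + A{\left(C{\left(-3,0 \right)},f{\left(-2,4 \right)} \right)}\right) 206 = \left(40 + \left(66 - -36\right)\right) 206 = \left(40 + \left(66 + 36\right)\right) 206 = \left(40 + 102\right) 206 = 142 \cdot 206 = 29252$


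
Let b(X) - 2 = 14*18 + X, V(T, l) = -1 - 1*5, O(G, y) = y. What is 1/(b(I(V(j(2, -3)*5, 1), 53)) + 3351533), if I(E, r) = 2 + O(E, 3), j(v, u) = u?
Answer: 1/3351792 ≈ 2.9835e-7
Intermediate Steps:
V(T, l) = -6 (V(T, l) = -1 - 5 = -6)
I(E, r) = 5 (I(E, r) = 2 + 3 = 5)
b(X) = 254 + X (b(X) = 2 + (14*18 + X) = 2 + (252 + X) = 254 + X)
1/(b(I(V(j(2, -3)*5, 1), 53)) + 3351533) = 1/((254 + 5) + 3351533) = 1/(259 + 3351533) = 1/3351792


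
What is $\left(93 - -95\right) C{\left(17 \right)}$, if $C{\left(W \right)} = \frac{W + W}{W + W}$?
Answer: $188$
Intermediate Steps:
$C{\left(W \right)} = 1$ ($C{\left(W \right)} = \frac{2 W}{2 W} = 2 W \frac{1}{2 W} = 1$)
$\left(93 - -95\right) C{\left(17 \right)} = \left(93 - -95\right) 1 = \left(93 + 95\right) 1 = 188 \cdot 1 = 188$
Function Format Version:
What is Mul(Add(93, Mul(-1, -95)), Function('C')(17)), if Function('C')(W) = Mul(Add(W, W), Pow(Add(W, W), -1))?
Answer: 188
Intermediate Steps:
Function('C')(W) = 1 (Function('C')(W) = Mul(Mul(2, W), Pow(Mul(2, W), -1)) = Mul(Mul(2, W), Mul(Rational(1, 2), Pow(W, -1))) = 1)
Mul(Add(93, Mul(-1, -95)), Function('C')(17)) = Mul(Add(93, Mul(-1, -95)), 1) = Mul(Add(93, 95), 1) = Mul(188, 1) = 188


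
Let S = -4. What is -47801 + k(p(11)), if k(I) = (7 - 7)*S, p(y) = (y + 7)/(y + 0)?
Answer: -47801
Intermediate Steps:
p(y) = (7 + y)/y
k(I) = 0 (k(I) = (7 - 7)*(-4) = 0*(-4) = 0)
-47801 + k(p(11)) = -47801 + 0 = -47801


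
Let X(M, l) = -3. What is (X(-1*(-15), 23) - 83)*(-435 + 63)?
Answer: 31992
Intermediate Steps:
(X(-1*(-15), 23) - 83)*(-435 + 63) = (-3 - 83)*(-435 + 63) = -86*(-372) = 31992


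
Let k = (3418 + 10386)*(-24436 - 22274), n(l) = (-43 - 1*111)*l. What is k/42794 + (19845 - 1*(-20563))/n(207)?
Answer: -5139045087368/341046783 ≈ -15068.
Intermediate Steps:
n(l) = -154*l (n(l) = (-43 - 111)*l = -154*l)
k = -644784840 (k = 13804*(-46710) = -644784840)
k/42794 + (19845 - 1*(-20563))/n(207) = -644784840/42794 + (19845 - 1*(-20563))/((-154*207)) = -644784840*1/42794 + (19845 + 20563)/(-31878) = -322392420/21397 + 40408*(-1/31878) = -322392420/21397 - 20204/15939 = -5139045087368/341046783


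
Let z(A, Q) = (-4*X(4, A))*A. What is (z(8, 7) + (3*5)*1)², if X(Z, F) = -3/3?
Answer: 2209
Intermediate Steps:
X(Z, F) = -1 (X(Z, F) = -3*⅓ = -1)
z(A, Q) = 4*A (z(A, Q) = (-4*(-1))*A = 4*A)
(z(8, 7) + (3*5)*1)² = (4*8 + (3*5)*1)² = (32 + 15*1)² = (32 + 15)² = 47² = 2209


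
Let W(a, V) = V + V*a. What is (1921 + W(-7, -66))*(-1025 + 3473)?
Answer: 5672016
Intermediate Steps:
(1921 + W(-7, -66))*(-1025 + 3473) = (1921 - 66*(1 - 7))*(-1025 + 3473) = (1921 - 66*(-6))*2448 = (1921 + 396)*2448 = 2317*2448 = 5672016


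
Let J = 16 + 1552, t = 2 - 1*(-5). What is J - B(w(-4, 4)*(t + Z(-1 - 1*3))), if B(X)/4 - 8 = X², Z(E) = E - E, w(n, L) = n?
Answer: -1600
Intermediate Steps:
t = 7 (t = 2 + 5 = 7)
Z(E) = 0
J = 1568
B(X) = 32 + 4*X²
J - B(w(-4, 4)*(t + Z(-1 - 1*3))) = 1568 - (32 + 4*(-4*(7 + 0))²) = 1568 - (32 + 4*(-4*7)²) = 1568 - (32 + 4*(-28)²) = 1568 - (32 + 4*784) = 1568 - (32 + 3136) = 1568 - 1*3168 = 1568 - 3168 = -1600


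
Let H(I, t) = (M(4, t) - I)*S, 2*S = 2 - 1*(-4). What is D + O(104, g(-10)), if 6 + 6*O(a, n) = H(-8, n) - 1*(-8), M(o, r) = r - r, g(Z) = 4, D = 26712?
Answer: 80149/3 ≈ 26716.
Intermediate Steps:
M(o, r) = 0
S = 3 (S = (2 - 1*(-4))/2 = (2 + 4)/2 = (½)*6 = 3)
H(I, t) = -3*I (H(I, t) = (0 - I)*3 = -I*3 = -3*I)
O(a, n) = 13/3 (O(a, n) = -1 + (-3*(-8) - 1*(-8))/6 = -1 + (24 + 8)/6 = -1 + (⅙)*32 = -1 + 16/3 = 13/3)
D + O(104, g(-10)) = 26712 + 13/3 = 80149/3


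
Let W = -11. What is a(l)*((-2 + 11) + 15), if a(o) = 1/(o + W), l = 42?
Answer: 24/31 ≈ 0.77419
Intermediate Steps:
a(o) = 1/(-11 + o) (a(o) = 1/(o - 11) = 1/(-11 + o))
a(l)*((-2 + 11) + 15) = ((-2 + 11) + 15)/(-11 + 42) = (9 + 15)/31 = (1/31)*24 = 24/31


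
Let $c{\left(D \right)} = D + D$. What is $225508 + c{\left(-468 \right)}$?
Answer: $224572$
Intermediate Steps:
$c{\left(D \right)} = 2 D$
$225508 + c{\left(-468 \right)} = 225508 + 2 \left(-468\right) = 225508 - 936 = 224572$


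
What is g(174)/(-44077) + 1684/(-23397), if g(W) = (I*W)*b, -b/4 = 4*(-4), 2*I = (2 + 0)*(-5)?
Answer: 10153052/8522889 ≈ 1.1913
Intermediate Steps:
I = -5 (I = ((2 + 0)*(-5))/2 = (2*(-5))/2 = (1/2)*(-10) = -5)
b = 64 (b = -16*(-4) = -4*(-16) = 64)
g(W) = -320*W (g(W) = -5*W*64 = -320*W)
g(174)/(-44077) + 1684/(-23397) = -320*174/(-44077) + 1684/(-23397) = -55680*(-1/44077) + 1684*(-1/23397) = 55680/44077 - 1684/23397 = 10153052/8522889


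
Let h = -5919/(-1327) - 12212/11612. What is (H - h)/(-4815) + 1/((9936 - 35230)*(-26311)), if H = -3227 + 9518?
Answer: -3223941275268367063/2468875071792555702 ≈ -1.3058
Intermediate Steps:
H = 6291
h = 13131526/3852281 (h = -5919*(-1/1327) - 12212*1/11612 = 5919/1327 - 3053/2903 = 13131526/3852281 ≈ 3.4088)
(H - h)/(-4815) + 1/((9936 - 35230)*(-26311)) = (6291 - 1*13131526/3852281)/(-4815) + 1/((9936 - 35230)*(-26311)) = (6291 - 13131526/3852281)*(-1/4815) - 1/26311/(-25294) = (24221568245/3852281)*(-1/4815) - 1/25294*(-1/26311) = -4844313649/3709746603 + 1/665510434 = -3223941275268367063/2468875071792555702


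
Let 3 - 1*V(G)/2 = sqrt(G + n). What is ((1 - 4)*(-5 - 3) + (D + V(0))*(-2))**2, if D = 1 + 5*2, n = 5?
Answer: 180 - 80*sqrt(5) ≈ 1.1146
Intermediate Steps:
D = 11 (D = 1 + 10 = 11)
V(G) = 6 - 2*sqrt(5 + G) (V(G) = 6 - 2*sqrt(G + 5) = 6 - 2*sqrt(5 + G))
((1 - 4)*(-5 - 3) + (D + V(0))*(-2))**2 = ((1 - 4)*(-5 - 3) + (11 + (6 - 2*sqrt(5 + 0)))*(-2))**2 = (-3*(-8) + (11 + (6 - 2*sqrt(5)))*(-2))**2 = (24 + (17 - 2*sqrt(5))*(-2))**2 = (24 + (-34 + 4*sqrt(5)))**2 = (-10 + 4*sqrt(5))**2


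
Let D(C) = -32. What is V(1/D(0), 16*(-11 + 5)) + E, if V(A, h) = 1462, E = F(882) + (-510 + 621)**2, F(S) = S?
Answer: 14665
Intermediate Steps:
E = 13203 (E = 882 + (-510 + 621)**2 = 882 + 111**2 = 882 + 12321 = 13203)
V(1/D(0), 16*(-11 + 5)) + E = 1462 + 13203 = 14665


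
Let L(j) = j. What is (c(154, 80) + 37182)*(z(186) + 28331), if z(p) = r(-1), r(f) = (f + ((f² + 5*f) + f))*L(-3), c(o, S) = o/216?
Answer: 113842014817/108 ≈ 1.0541e+9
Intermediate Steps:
c(o, S) = o/216 (c(o, S) = o*(1/216) = o/216)
r(f) = -21*f - 3*f² (r(f) = (f + ((f² + 5*f) + f))*(-3) = (f + (f² + 6*f))*(-3) = (f² + 7*f)*(-3) = -21*f - 3*f²)
z(p) = 18 (z(p) = -3*(-1)*(7 - 1) = -3*(-1)*6 = 18)
(c(154, 80) + 37182)*(z(186) + 28331) = ((1/216)*154 + 37182)*(18 + 28331) = (77/108 + 37182)*28349 = (4015733/108)*28349 = 113842014817/108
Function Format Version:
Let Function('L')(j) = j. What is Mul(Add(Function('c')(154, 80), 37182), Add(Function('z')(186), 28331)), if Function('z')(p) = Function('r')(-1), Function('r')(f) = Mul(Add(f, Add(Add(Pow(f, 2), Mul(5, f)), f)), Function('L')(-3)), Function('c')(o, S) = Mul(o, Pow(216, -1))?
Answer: Rational(113842014817, 108) ≈ 1.0541e+9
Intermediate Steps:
Function('c')(o, S) = Mul(Rational(1, 216), o) (Function('c')(o, S) = Mul(o, Rational(1, 216)) = Mul(Rational(1, 216), o))
Function('r')(f) = Add(Mul(-21, f), Mul(-3, Pow(f, 2))) (Function('r')(f) = Mul(Add(f, Add(Add(Pow(f, 2), Mul(5, f)), f)), -3) = Mul(Add(f, Add(Pow(f, 2), Mul(6, f))), -3) = Mul(Add(Pow(f, 2), Mul(7, f)), -3) = Add(Mul(-21, f), Mul(-3, Pow(f, 2))))
Function('z')(p) = 18 (Function('z')(p) = Mul(-3, -1, Add(7, -1)) = Mul(-3, -1, 6) = 18)
Mul(Add(Function('c')(154, 80), 37182), Add(Function('z')(186), 28331)) = Mul(Add(Mul(Rational(1, 216), 154), 37182), Add(18, 28331)) = Mul(Add(Rational(77, 108), 37182), 28349) = Mul(Rational(4015733, 108), 28349) = Rational(113842014817, 108)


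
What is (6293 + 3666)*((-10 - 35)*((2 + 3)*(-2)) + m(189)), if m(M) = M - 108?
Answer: 5288229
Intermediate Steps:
m(M) = -108 + M
(6293 + 3666)*((-10 - 35)*((2 + 3)*(-2)) + m(189)) = (6293 + 3666)*((-10 - 35)*((2 + 3)*(-2)) + (-108 + 189)) = 9959*(-225*(-2) + 81) = 9959*(-45*(-10) + 81) = 9959*(450 + 81) = 9959*531 = 5288229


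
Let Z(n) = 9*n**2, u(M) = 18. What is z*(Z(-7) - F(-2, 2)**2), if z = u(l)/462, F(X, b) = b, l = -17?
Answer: 1311/77 ≈ 17.026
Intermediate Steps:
z = 3/77 (z = 18/462 = 18*(1/462) = 3/77 ≈ 0.038961)
z*(Z(-7) - F(-2, 2)**2) = 3*(9*(-7)**2 - 1*2**2)/77 = 3*(9*49 - 1*4)/77 = 3*(441 - 4)/77 = (3/77)*437 = 1311/77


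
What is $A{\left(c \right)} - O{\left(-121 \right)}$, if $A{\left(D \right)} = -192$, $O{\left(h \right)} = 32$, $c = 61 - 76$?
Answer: $-224$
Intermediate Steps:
$c = -15$ ($c = 61 - 76 = -15$)
$A{\left(c \right)} - O{\left(-121 \right)} = -192 - 32 = -224$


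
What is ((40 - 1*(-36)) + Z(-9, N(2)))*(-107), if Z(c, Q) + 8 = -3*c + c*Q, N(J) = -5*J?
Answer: -19795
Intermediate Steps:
Z(c, Q) = -8 - 3*c + Q*c (Z(c, Q) = -8 + (-3*c + c*Q) = -8 + (-3*c + Q*c) = -8 - 3*c + Q*c)
((40 - 1*(-36)) + Z(-9, N(2)))*(-107) = ((40 - 1*(-36)) + (-8 - 3*(-9) - 5*2*(-9)))*(-107) = ((40 + 36) + (-8 + 27 - 10*(-9)))*(-107) = (76 + (-8 + 27 + 90))*(-107) = (76 + 109)*(-107) = 185*(-107) = -19795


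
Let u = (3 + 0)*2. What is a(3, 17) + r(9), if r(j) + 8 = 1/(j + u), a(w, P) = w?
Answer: -74/15 ≈ -4.9333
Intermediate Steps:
u = 6 (u = 3*2 = 6)
r(j) = -8 + 1/(6 + j) (r(j) = -8 + 1/(j + 6) = -8 + 1/(6 + j))
a(3, 17) + r(9) = 3 + (-47 - 8*9)/(6 + 9) = 3 + (-47 - 72)/15 = 3 + (1/15)*(-119) = 3 - 119/15 = -74/15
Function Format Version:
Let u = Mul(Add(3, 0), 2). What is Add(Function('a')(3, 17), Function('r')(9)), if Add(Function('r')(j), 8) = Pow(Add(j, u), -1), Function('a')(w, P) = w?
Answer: Rational(-74, 15) ≈ -4.9333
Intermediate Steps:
u = 6 (u = Mul(3, 2) = 6)
Function('r')(j) = Add(-8, Pow(Add(6, j), -1)) (Function('r')(j) = Add(-8, Pow(Add(j, 6), -1)) = Add(-8, Pow(Add(6, j), -1)))
Add(Function('a')(3, 17), Function('r')(9)) = Add(3, Mul(Pow(Add(6, 9), -1), Add(-47, Mul(-8, 9)))) = Add(3, Mul(Pow(15, -1), Add(-47, -72))) = Add(3, Mul(Rational(1, 15), -119)) = Add(3, Rational(-119, 15)) = Rational(-74, 15)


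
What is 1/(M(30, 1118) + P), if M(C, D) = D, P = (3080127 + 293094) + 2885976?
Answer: 1/6260315 ≈ 1.5974e-7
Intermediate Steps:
P = 6259197 (P = 3373221 + 2885976 = 6259197)
1/(M(30, 1118) + P) = 1/(1118 + 6259197) = 1/6260315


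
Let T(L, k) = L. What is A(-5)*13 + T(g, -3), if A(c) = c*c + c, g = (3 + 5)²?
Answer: 324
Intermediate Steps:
g = 64 (g = 8² = 64)
A(c) = c + c² (A(c) = c² + c = c + c²)
A(-5)*13 + T(g, -3) = -5*(1 - 5)*13 + 64 = -5*(-4)*13 + 64 = 20*13 + 64 = 260 + 64 = 324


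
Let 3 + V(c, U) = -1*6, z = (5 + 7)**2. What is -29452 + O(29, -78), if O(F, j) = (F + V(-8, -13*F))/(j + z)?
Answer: -971906/33 ≈ -29452.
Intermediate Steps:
z = 144 (z = 12**2 = 144)
V(c, U) = -9 (V(c, U) = -3 - 1*6 = -3 - 6 = -9)
O(F, j) = (-9 + F)/(144 + j) (O(F, j) = (F - 9)/(j + 144) = (-9 + F)/(144 + j))
-29452 + O(29, -78) = -29452 + (-9 + 29)/(144 - 78) = -29452 + 20/66 = -29452 + (1/66)*20 = -29452 + 10/33 = -971906/33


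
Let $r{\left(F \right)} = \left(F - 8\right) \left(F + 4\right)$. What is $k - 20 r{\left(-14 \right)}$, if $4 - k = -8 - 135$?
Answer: $-4253$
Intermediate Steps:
$r{\left(F \right)} = \left(-8 + F\right) \left(4 + F\right)$
$k = 147$ ($k = 4 - \left(-8 - 135\right) = 4 - -143 = 4 + 143 = 147$)
$k - 20 r{\left(-14 \right)} = 147 - 20 \left(-32 + \left(-14\right)^{2} - -56\right) = 147 - 20 \left(-32 + 196 + 56\right) = 147 - 4400 = -4253$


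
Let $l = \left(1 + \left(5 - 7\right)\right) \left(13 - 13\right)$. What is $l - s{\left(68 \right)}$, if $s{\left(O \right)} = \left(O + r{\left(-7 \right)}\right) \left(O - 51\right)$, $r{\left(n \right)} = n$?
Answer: $-1037$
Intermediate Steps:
$s{\left(O \right)} = \left(-51 + O\right) \left(-7 + O\right)$ ($s{\left(O \right)} = \left(O - 7\right) \left(O - 51\right) = \left(-7 + O\right) \left(-51 + O\right) = \left(-51 + O\right) \left(-7 + O\right)$)
$l = 0$ ($l = \left(1 + \left(5 - 7\right)\right) 0 = \left(1 - 2\right) 0 = \left(-1\right) 0 = 0$)
$l - s{\left(68 \right)} = 0 - \left(357 + 68^{2} - 3944\right) = 0 - \left(357 + 4624 - 3944\right) = 0 - 1037 = -1037$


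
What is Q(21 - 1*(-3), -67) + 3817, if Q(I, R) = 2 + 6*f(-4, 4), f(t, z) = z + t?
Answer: 3819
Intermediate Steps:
f(t, z) = t + z
Q(I, R) = 2 (Q(I, R) = 2 + 6*(-4 + 4) = 2 + 6*0 = 2 + 0 = 2)
Q(21 - 1*(-3), -67) + 3817 = 2 + 3817 = 3819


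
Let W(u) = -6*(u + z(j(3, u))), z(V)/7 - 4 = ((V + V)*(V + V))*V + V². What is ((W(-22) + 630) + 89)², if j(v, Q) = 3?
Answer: 17901361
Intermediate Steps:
z(V) = 28 + 7*V² + 28*V³ (z(V) = 28 + 7*(((V + V)*(V + V))*V + V²) = 28 + 7*(((2*V)*(2*V))*V + V²) = 28 + 7*((4*V²)*V + V²) = 28 + 7*(4*V³ + V²) = 28 + 7*(V² + 4*V³) = 28 + (7*V² + 28*V³) = 28 + 7*V² + 28*V³)
W(u) = -5082 - 6*u (W(u) = -6*(u + (28 + 7*3² + 28*3³)) = -6*(u + (28 + 7*9 + 28*27)) = -6*(u + (28 + 63 + 756)) = -6*(u + 847) = -6*(847 + u) = -5082 - 6*u)
((W(-22) + 630) + 89)² = (((-5082 - 6*(-22)) + 630) + 89)² = (((-5082 + 132) + 630) + 89)² = ((-4950 + 630) + 89)² = (-4320 + 89)² = (-4231)² = 17901361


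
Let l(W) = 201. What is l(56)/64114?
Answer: 201/64114 ≈ 0.0031350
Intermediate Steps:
l(56)/64114 = 201/64114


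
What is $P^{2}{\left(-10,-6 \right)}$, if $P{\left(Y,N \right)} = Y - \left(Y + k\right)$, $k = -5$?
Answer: $25$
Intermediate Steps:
$P{\left(Y,N \right)} = 5$ ($P{\left(Y,N \right)} = Y - \left(Y - 5\right) = Y - \left(-5 + Y\right) = 5$)
$P^{2}{\left(-10,-6 \right)} = 5^{2} = 25$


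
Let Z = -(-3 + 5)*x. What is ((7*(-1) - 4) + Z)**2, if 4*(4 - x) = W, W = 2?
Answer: 324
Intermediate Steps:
x = 7/2 (x = 4 - 1/4*2 = 4 - 1/2 = 7/2 ≈ 3.5000)
Z = -7 (Z = -(-3 + 5)*7/2 = -2*7/2 = -1*7 = -7)
((7*(-1) - 4) + Z)**2 = ((7*(-1) - 4) - 7)**2 = ((-7 - 4) - 7)**2 = (-11 - 7)**2 = (-18)**2 = 324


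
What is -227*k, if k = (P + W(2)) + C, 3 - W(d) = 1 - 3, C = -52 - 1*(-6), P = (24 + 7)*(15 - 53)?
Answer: 276713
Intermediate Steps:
P = -1178 (P = 31*(-38) = -1178)
C = -46 (C = -52 + 6 = -46)
W(d) = 5 (W(d) = 3 - (1 - 3) = 3 - 1*(-2) = 3 + 2 = 5)
k = -1219 (k = (-1178 + 5) - 46 = -1173 - 46 = -1219)
-227*k = -227*(-1219) = 276713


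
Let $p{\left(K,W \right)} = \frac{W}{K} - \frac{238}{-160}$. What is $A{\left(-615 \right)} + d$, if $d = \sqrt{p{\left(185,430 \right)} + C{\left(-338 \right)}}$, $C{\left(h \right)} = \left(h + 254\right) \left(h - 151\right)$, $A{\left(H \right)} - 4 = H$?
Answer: $-611 + \frac{\sqrt{22495304955}}{740} \approx -408.32$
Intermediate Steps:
$A{\left(H \right)} = 4 + H$
$p{\left(K,W \right)} = \frac{119}{80} + \frac{W}{K}$ ($p{\left(K,W \right)} = \frac{W}{K} - - \frac{119}{80} = \frac{W}{K} + \frac{119}{80} = \frac{119}{80} + \frac{W}{K}$)
$C{\left(h \right)} = \left(-151 + h\right) \left(254 + h\right)$ ($C{\left(h \right)} = \left(254 + h\right) \left(-151 + h\right) = \left(-151 + h\right) \left(254 + h\right)$)
$d = \frac{\sqrt{22495304955}}{740}$ ($d = \sqrt{\left(\frac{119}{80} + \frac{430}{185}\right) + \left(-38354 + \left(-338\right)^{2} + 103 \left(-338\right)\right)} = \sqrt{\left(\frac{119}{80} + 430 \cdot \frac{1}{185}\right) - -41076} = \sqrt{\left(\frac{119}{80} + \frac{86}{37}\right) + 41076} = \sqrt{\frac{11283}{2960} + 41076} = \sqrt{\frac{121596243}{2960}} = \frac{\sqrt{22495304955}}{740} \approx 202.68$)
$A{\left(-615 \right)} + d = \left(4 - 615\right) + \frac{\sqrt{22495304955}}{740} = -611 + \frac{\sqrt{22495304955}}{740}$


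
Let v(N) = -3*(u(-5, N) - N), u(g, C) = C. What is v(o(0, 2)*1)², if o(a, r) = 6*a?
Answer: 0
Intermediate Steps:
v(N) = 0 (v(N) = -3*(N - N) = -3*0 = 0)
v(o(0, 2)*1)² = 0² = 0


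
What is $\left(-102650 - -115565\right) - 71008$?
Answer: $-58093$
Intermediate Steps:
$\left(-102650 - -115565\right) - 71008 = \left(-102650 + 115565\right) - 71008 = 12915 - 71008 = -58093$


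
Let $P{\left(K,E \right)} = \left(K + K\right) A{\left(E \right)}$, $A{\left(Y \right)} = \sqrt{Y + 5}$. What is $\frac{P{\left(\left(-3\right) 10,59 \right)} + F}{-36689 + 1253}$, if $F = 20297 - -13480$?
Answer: $- \frac{11099}{11812} \approx -0.93964$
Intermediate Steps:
$A{\left(Y \right)} = \sqrt{5 + Y}$
$P{\left(K,E \right)} = 2 K \sqrt{5 + E}$ ($P{\left(K,E \right)} = \left(K + K\right) \sqrt{5 + E} = 2 K \sqrt{5 + E}$)
$F = 33777$ ($F = 20297 + 13480 = 33777$)
$\frac{P{\left(\left(-3\right) 10,59 \right)} + F}{-36689 + 1253} = \frac{2 \left(\left(-3\right) 10\right) \sqrt{5 + 59} + 33777}{-36689 + 1253} = \frac{2 \left(-30\right) \sqrt{64} + 33777}{-35436} = \left(2 \left(-30\right) 8 + 33777\right) \left(- \frac{1}{35436}\right) = \left(-480 + 33777\right) \left(- \frac{1}{35436}\right) = 33297 \left(- \frac{1}{35436}\right) = - \frac{11099}{11812}$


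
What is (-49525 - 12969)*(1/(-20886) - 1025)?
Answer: 668940494297/10443 ≈ 6.4056e+7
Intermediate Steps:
(-49525 - 12969)*(1/(-20886) - 1025) = -62494*(-1/20886 - 1025) = -62494*(-21408151/20886) = 668940494297/10443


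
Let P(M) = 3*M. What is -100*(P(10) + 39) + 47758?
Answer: 40858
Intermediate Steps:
-100*(P(10) + 39) + 47758 = -100*(3*10 + 39) + 47758 = -100*(30 + 39) + 47758 = -100*69 + 47758 = -6900 + 47758 = 40858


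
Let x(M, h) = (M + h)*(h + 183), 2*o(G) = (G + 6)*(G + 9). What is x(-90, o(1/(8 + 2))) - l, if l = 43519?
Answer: -2265497799/40000 ≈ -56637.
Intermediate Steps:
o(G) = (6 + G)*(9 + G)/2 (o(G) = ((G + 6)*(G + 9))/2 = ((6 + G)*(9 + G))/2 = (6 + G)*(9 + G)/2)
x(M, h) = (183 + h)*(M + h) (x(M, h) = (M + h)*(183 + h) = (183 + h)*(M + h))
x(-90, o(1/(8 + 2))) - l = ((27 + (1/(8 + 2))²/2 + 15/(2*(8 + 2)))² + 183*(-90) + 183*(27 + (1/(8 + 2))²/2 + 15/(2*(8 + 2))) - 90*(27 + (1/(8 + 2))²/2 + 15/(2*(8 + 2)))) - 1*43519 = ((27 + (1/10)²/2 + (15/2)/10)² - 16470 + 183*(27 + (1/10)²/2 + (15/2)/10) - 90*(27 + (1/10)²/2 + (15/2)/10)) - 43519 = ((27 + (⅒)²/2 + (15/2)*(⅒))² - 16470 + 183*(27 + (⅒)²/2 + (15/2)*(⅒)) - 90*(27 + (⅒)²/2 + (15/2)*(⅒))) - 43519 = ((27 + (½)*(1/100) + ¾)² - 16470 + 183*(27 + (½)*(1/100) + ¾) - 90*(27 + (½)*(1/100) + ¾)) - 43519 = ((27 + 1/200 + ¾)² - 16470 + 183*(27 + 1/200 + ¾) - 90*(27 + 1/200 + ¾)) - 43519 = ((5551/200)² - 16470 + 183*(5551/200) - 90*5551/200) - 43519 = (30813601/40000 - 16470 + 1015833/200 - 49959/20) - 43519 = -524737799/40000 - 43519 = -2265497799/40000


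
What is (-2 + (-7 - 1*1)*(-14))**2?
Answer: 12100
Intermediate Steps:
(-2 + (-7 - 1*1)*(-14))**2 = (-2 + (-7 - 1)*(-14))**2 = (-2 - 8*(-14))**2 = (-2 + 112)**2 = 110**2 = 12100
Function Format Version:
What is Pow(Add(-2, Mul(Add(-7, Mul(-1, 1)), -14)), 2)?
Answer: 12100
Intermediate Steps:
Pow(Add(-2, Mul(Add(-7, Mul(-1, 1)), -14)), 2) = Pow(Add(-2, Mul(Add(-7, -1), -14)), 2) = Pow(Add(-2, Mul(-8, -14)), 2) = Pow(Add(-2, 112), 2) = Pow(110, 2) = 12100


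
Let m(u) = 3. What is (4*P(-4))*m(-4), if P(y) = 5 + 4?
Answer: 108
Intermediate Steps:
P(y) = 9
(4*P(-4))*m(-4) = (4*9)*3 = 36*3 = 108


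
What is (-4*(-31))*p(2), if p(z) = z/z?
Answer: 124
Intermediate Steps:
p(z) = 1
(-4*(-31))*p(2) = -4*(-31)*1 = 124*1 = 124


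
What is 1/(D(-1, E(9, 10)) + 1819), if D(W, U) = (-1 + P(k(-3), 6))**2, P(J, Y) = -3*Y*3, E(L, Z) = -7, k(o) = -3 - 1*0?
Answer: 1/4844 ≈ 0.00020644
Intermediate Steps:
k(o) = -3 (k(o) = -3 + 0 = -3)
P(J, Y) = -9*Y
D(W, U) = 3025 (D(W, U) = (-1 - 9*6)**2 = (-1 - 54)**2 = (-55)**2 = 3025)
1/(D(-1, E(9, 10)) + 1819) = 1/(3025 + 1819) = 1/4844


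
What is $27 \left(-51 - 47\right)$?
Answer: $-2646$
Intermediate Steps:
$27 \left(-51 - 47\right) = 27 \left(-98\right) = -2646$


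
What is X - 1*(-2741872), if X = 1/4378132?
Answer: 12004277543105/4378132 ≈ 2.7419e+6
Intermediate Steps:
X = 1/4378132 ≈ 2.2841e-7
X - 1*(-2741872) = 1/4378132 - 1*(-2741872) = 1/4378132 + 2741872 = 12004277543105/4378132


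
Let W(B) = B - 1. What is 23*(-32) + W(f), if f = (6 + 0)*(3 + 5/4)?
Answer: -1423/2 ≈ -711.50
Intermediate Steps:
f = 51/2 (f = 6*(3 + 5*(¼)) = 6*(3 + 5/4) = 6*(17/4) = 51/2 ≈ 25.500)
W(B) = -1 + B
23*(-32) + W(f) = 23*(-32) + (-1 + 51/2) = -736 + 49/2 = -1423/2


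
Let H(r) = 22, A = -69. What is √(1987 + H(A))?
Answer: 7*√41 ≈ 44.822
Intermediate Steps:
√(1987 + H(A)) = √(1987 + 22) = √2009 = 7*√41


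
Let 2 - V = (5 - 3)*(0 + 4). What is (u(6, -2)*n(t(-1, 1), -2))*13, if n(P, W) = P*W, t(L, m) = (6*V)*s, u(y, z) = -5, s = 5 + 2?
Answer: -32760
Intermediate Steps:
s = 7
V = -6 (V = 2 - (5 - 3)*(0 + 4) = 2 - 2*4 = 2 - 1*8 = 2 - 8 = -6)
t(L, m) = -252 (t(L, m) = (6*(-6))*7 = -36*7 = -252)
(u(6, -2)*n(t(-1, 1), -2))*13 = -(-1260)*(-2)*13 = -5*504*13 = -2520*13 = -32760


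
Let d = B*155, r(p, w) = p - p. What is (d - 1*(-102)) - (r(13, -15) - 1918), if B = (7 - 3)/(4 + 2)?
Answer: 6370/3 ≈ 2123.3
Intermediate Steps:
B = ⅔ (B = 4/6 = 4*(⅙) = ⅔ ≈ 0.66667)
r(p, w) = 0
d = 310/3 (d = (⅔)*155 = 310/3 ≈ 103.33)
(d - 1*(-102)) - (r(13, -15) - 1918) = (310/3 - 1*(-102)) - (0 - 1918) = (310/3 + 102) - 1*(-1918) = 616/3 + 1918 = 6370/3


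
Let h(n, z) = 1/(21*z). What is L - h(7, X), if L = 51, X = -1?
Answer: 1072/21 ≈ 51.048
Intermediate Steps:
h(n, z) = 1/(21*z)
L - h(7, X) = 51 - 1/(21*(-1)) = 51 - (-1)/21 = 51 - 1*(-1/21) = 51 + 1/21 = 1072/21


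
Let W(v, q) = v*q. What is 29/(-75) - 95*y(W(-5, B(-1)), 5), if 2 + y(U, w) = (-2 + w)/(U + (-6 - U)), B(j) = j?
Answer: 35567/150 ≈ 237.11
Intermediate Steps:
W(v, q) = q*v
y(U, w) = -5/3 - w/6 (y(U, w) = -2 + (-2 + w)/(U + (-6 - U)) = -2 + (-2 + w)/(-6) = -2 + (-2 + w)*(-⅙) = -2 + (⅓ - w/6) = -5/3 - w/6)
29/(-75) - 95*y(W(-5, B(-1)), 5) = 29/(-75) - 95*(-5/3 - ⅙*5) = 29*(-1/75) - 95*(-5/3 - ⅚) = -29/75 - 95*(-5/2) = -29/75 + 475/2 = 35567/150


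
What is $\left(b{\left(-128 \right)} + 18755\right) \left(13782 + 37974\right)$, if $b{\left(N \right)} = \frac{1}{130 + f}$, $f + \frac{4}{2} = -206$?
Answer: $\frac{12618880514}{13} \approx 9.7068 \cdot 10^{8}$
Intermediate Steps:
$f = -208$ ($f = -2 - 206 = -208$)
$b{\left(N \right)} = - \frac{1}{78}$ ($b{\left(N \right)} = \frac{1}{130 - 208} = \frac{1}{-78} = - \frac{1}{78}$)
$\left(b{\left(-128 \right)} + 18755\right) \left(13782 + 37974\right) = \left(- \frac{1}{78} + 18755\right) \left(13782 + 37974\right) = \frac{1462889}{78} \cdot 51756 = \frac{12618880514}{13}$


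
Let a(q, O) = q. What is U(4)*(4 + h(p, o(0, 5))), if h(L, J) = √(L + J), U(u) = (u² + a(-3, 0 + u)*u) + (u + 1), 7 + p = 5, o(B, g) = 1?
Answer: 36 + 9*I ≈ 36.0 + 9.0*I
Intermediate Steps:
p = -2 (p = -7 + 5 = -2)
U(u) = 1 + u² - 2*u (U(u) = (u² - 3*u) + (u + 1) = (u² - 3*u) + (1 + u) = 1 + u² - 2*u)
h(L, J) = √(J + L)
U(4)*(4 + h(p, o(0, 5))) = (1 + 4² - 2*4)*(4 + √(1 - 2)) = (1 + 16 - 8)*(4 + √(-1)) = 9*(4 + I) = 36 + 9*I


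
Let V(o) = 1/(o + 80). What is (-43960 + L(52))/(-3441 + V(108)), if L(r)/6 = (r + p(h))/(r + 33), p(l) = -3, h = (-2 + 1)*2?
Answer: 702425528/54987095 ≈ 12.774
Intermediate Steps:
h = -2 (h = -1*2 = -2)
V(o) = 1/(80 + o)
L(r) = 6*(-3 + r)/(33 + r) (L(r) = 6*((r - 3)/(r + 33)) = 6*((-3 + r)/(33 + r)) = 6*(-3 + r)/(33 + r))
(-43960 + L(52))/(-3441 + V(108)) = (-43960 + 6*(-3 + 52)/(33 + 52))/(-3441 + 1/(80 + 108)) = (-43960 + 6*49/85)/(-3441 + 1/188) = (-43960 + 6*(1/85)*49)/(-3441 + 1/188) = (-43960 + 294/85)/(-646907/188) = -3736306/85*(-188/646907) = 702425528/54987095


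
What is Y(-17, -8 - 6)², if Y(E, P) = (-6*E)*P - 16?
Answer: 2085136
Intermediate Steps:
Y(E, P) = -16 - 6*E*P (Y(E, P) = -6*E*P - 16 = -16 - 6*E*P)
Y(-17, -8 - 6)² = (-16 - 6*(-17)*(-8 - 6))² = (-16 - 6*(-17)*(-14))² = (-16 - 1428)² = (-1444)² = 2085136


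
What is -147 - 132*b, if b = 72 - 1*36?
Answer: -4899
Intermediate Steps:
b = 36 (b = 72 - 36 = 36)
-147 - 132*b = -147 - 132*36 = -147 - 4752 = -4899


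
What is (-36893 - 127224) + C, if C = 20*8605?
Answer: 7983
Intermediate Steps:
C = 172100
(-36893 - 127224) + C = (-36893 - 127224) + 172100 = -164117 + 172100 = 7983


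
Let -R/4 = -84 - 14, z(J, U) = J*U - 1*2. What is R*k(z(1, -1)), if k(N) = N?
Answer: -1176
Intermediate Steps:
z(J, U) = -2 + J*U (z(J, U) = J*U - 2 = -2 + J*U)
R = 392 (R = -4*(-84 - 14) = -4*(-98) = 392)
R*k(z(1, -1)) = 392*(-2 + 1*(-1)) = 392*(-2 - 1) = 392*(-3) = -1176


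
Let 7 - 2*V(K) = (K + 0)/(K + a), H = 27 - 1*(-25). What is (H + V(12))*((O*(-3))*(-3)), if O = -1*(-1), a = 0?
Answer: 495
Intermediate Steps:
O = 1
H = 52 (H = 27 + 25 = 52)
V(K) = 3 (V(K) = 7/2 - (K + 0)/(2*(K + 0)) = 7/2 - K/(2*K) = 7/2 - 1/2*1 = 7/2 - 1/2 = 3)
(H + V(12))*((O*(-3))*(-3)) = (52 + 3)*((1*(-3))*(-3)) = 55*(-3*(-3)) = 55*9 = 495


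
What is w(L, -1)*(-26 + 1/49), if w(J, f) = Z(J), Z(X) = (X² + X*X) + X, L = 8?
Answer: -173128/49 ≈ -3533.2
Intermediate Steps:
Z(X) = X + 2*X² (Z(X) = (X² + X²) + X = 2*X² + X = X + 2*X²)
w(J, f) = J*(1 + 2*J)
w(L, -1)*(-26 + 1/49) = (8*(1 + 2*8))*(-26 + 1/49) = (8*(1 + 16))*(-26 + 1/49) = (8*17)*(-1273/49) = 136*(-1273/49) = -173128/49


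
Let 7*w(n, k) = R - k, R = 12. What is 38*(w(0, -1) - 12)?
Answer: -2698/7 ≈ -385.43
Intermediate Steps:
w(n, k) = 12/7 - k/7 (w(n, k) = (12 - k)/7 = 12/7 - k/7)
38*(w(0, -1) - 12) = 38*((12/7 - ⅐*(-1)) - 12) = 38*((12/7 + ⅐) - 12) = 38*(13/7 - 12) = 38*(-71/7) = -2698/7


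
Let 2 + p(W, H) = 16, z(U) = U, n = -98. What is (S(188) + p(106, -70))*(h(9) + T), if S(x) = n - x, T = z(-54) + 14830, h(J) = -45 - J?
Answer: -4004384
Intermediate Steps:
p(W, H) = 14 (p(W, H) = -2 + 16 = 14)
T = 14776 (T = -54 + 14830 = 14776)
S(x) = -98 - x
(S(188) + p(106, -70))*(h(9) + T) = ((-98 - 1*188) + 14)*((-45 - 1*9) + 14776) = ((-98 - 188) + 14)*((-45 - 9) + 14776) = (-286 + 14)*(-54 + 14776) = -272*14722 = -4004384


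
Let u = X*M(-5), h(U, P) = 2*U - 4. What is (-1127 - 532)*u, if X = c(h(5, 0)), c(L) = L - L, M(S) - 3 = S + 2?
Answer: 0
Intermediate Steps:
M(S) = 5 + S (M(S) = 3 + (S + 2) = 3 + (2 + S) = 5 + S)
h(U, P) = -4 + 2*U
c(L) = 0
X = 0
u = 0 (u = 0*(5 - 5) = 0*0 = 0)
(-1127 - 532)*u = (-1127 - 532)*0 = -1659*0 = 0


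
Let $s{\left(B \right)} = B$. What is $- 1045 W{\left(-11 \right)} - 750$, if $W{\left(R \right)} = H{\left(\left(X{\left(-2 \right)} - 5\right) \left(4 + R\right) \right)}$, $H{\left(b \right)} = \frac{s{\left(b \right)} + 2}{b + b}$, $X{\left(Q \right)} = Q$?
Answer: $- \frac{126795}{98} \approx -1293.8$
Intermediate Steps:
$H{\left(b \right)} = \frac{2 + b}{2 b}$ ($H{\left(b \right)} = \frac{b + 2}{b + b} = \frac{2 + b}{2 b}$)
$W{\left(R \right)} = \frac{-26 - 7 R}{2 \left(-28 - 7 R\right)}$ ($W{\left(R \right)} = \frac{2 + \left(-2 - 5\right) \left(4 + R\right)}{2 \left(-2 - 5\right) \left(4 + R\right)} = \frac{2 - 7 \left(4 + R\right)}{2 \left(- 7 \left(4 + R\right)\right)} = \frac{2 - \left(28 + 7 R\right)}{2 \left(-28 - 7 R\right)} = \frac{-26 - 7 R}{2 \left(-28 - 7 R\right)}$)
$- 1045 W{\left(-11 \right)} - 750 = - 1045 \frac{26 + 7 \left(-11\right)}{14 \left(4 - 11\right)} - 750 = - 1045 \frac{26 - 77}{14 \left(-7\right)} - 750 = - 1045 \cdot \frac{1}{14} \left(- \frac{1}{7}\right) \left(-51\right) - 750 = \left(-1045\right) \frac{51}{98} - 750 = - \frac{53295}{98} - 750 = - \frac{126795}{98}$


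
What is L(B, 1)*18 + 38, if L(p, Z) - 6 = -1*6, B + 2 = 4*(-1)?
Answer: 38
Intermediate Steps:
B = -6 (B = -2 + 4*(-1) = -2 - 4 = -6)
L(p, Z) = 0 (L(p, Z) = 6 - 1*6 = 6 - 6 = 0)
L(B, 1)*18 + 38 = 0*18 + 38 = 0 + 38 = 38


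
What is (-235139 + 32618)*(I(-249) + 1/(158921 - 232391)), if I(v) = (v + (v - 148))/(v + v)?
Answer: -533992993809/2032670 ≈ -2.6271e+5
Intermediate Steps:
I(v) = (-148 + 2*v)/(2*v) (I(v) = (v + (-148 + v))/((2*v)) = (-148 + 2*v)*(1/(2*v)) = (-148 + 2*v)/(2*v))
(-235139 + 32618)*(I(-249) + 1/(158921 - 232391)) = (-235139 + 32618)*((-74 - 249)/(-249) + 1/(158921 - 232391)) = -202521*(-1/249*(-323) + 1/(-73470)) = -202521*(323/249 - 1/73470) = -202521*2636729/2032670 = -533992993809/2032670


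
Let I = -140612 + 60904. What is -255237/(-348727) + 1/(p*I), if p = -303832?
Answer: 6181289097958999/8445415057935712 ≈ 0.73191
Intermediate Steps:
I = -79708
-255237/(-348727) + 1/(p*I) = -255237/(-348727) + 1/(-303832*(-79708)) = -255237*(-1/348727) - 1/303832*(-1/79708) = 255237/348727 + 1/24217841056 = 6181289097958999/8445415057935712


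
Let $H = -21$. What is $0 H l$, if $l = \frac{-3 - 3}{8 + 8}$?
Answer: $0$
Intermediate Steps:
$l = - \frac{3}{8}$ ($l = - \frac{6}{16} = \left(-6\right) \frac{1}{16} = - \frac{3}{8} \approx -0.375$)
$0 H l = 0 \left(-21\right) \left(- \frac{3}{8}\right) = 0 \left(- \frac{3}{8}\right) = 0$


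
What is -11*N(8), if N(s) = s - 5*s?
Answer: 352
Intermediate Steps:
N(s) = -4*s
-11*N(8) = -(-44)*8 = -11*(-32) = 352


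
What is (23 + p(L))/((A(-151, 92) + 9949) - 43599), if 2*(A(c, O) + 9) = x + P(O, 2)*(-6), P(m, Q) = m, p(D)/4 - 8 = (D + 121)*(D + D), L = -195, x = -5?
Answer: -46198/13575 ≈ -3.4032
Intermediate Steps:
p(D) = 32 + 8*D*(121 + D) (p(D) = 32 + 4*((D + 121)*(D + D)) = 32 + 4*((121 + D)*(2*D)) = 32 + 4*(2*D*(121 + D)) = 32 + 8*D*(121 + D))
A(c, O) = -23/2 - 3*O (A(c, O) = -9 + (-5 + O*(-6))/2 = -9 + (-5 - 6*O)/2 = -9 + (-5/2 - 3*O) = -23/2 - 3*O)
(23 + p(L))/((A(-151, 92) + 9949) - 43599) = (23 + (32 + 8*(-195)**2 + 968*(-195)))/(((-23/2 - 3*92) + 9949) - 43599) = (23 + (32 + 8*38025 - 188760))/(((-23/2 - 276) + 9949) - 43599) = (23 + (32 + 304200 - 188760))/((-575/2 + 9949) - 43599) = (23 + 115472)/(19323/2 - 43599) = 115495/(-67875/2) = 115495*(-2/67875) = -46198/13575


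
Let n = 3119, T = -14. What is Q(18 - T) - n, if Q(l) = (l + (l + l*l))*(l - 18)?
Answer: 12113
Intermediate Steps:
Q(l) = (-18 + l)*(l**2 + 2*l) (Q(l) = (l + (l + l**2))*(-18 + l) = (l**2 + 2*l)*(-18 + l) = (-18 + l)*(l**2 + 2*l))
Q(18 - T) - n = (18 - 1*(-14))*(-36 + (18 - 1*(-14))**2 - 16*(18 - 1*(-14))) - 1*3119 = (18 + 14)*(-36 + (18 + 14)**2 - 16*(18 + 14)) - 3119 = 32*(-36 + 32**2 - 16*32) - 3119 = 32*(-36 + 1024 - 512) - 3119 = 32*476 - 3119 = 15232 - 3119 = 12113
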